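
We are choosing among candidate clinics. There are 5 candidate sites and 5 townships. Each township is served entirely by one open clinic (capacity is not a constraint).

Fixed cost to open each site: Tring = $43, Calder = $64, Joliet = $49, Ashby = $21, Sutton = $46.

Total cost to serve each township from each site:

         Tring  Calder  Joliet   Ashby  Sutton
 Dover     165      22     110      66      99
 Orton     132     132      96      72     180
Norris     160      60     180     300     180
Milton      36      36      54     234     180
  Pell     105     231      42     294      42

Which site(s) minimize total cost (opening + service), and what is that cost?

Open Calder, Ashby and Sutton; minimum total cost 363.

For any fixed open set, each township goes to its cheapest open site; total = fixed + service.
{Calder, Ashby, Sutton}: Dover→Calder 22, Orton→Ashby 72, Norris→Calder 60, Milton→Calder 36, Pell→Sutton 42. Service 232; fixed 131; total 363.
{Calder, Joliet, Ashby}: service 232 + fixed 134 = 366
{Calder, Joliet}: service 256 + fixed 113 = 369
{Tring, Calder, Joliet, Ashby, Sutton}: Dover→Calder 22, Orton→Ashby 72, Norris→Calder 60, Milton→Tring 36, Pell→Joliet 42. Service 232; fixed 223; total 455.
No other subset beats 363.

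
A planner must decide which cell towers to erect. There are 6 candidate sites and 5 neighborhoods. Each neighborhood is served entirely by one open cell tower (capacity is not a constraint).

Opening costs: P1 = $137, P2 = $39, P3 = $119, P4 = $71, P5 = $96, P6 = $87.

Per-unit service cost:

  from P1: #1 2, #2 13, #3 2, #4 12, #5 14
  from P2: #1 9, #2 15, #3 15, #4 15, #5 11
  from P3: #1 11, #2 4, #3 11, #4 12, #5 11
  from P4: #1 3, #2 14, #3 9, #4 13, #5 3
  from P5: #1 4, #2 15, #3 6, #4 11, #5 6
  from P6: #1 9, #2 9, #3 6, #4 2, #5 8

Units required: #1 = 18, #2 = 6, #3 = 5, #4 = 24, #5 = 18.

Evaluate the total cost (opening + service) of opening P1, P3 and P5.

Total cost: 794

Each neighborhood is assigned to its cheapest site among the open ones.
{P1, P3, P5}: #1→P1 2·18=36, #2→P3 4·6=24, #3→P1 2·5=10, #4→P5 11·24=264, #5→P5 6·18=108. Service 442; fixed 352; total 794.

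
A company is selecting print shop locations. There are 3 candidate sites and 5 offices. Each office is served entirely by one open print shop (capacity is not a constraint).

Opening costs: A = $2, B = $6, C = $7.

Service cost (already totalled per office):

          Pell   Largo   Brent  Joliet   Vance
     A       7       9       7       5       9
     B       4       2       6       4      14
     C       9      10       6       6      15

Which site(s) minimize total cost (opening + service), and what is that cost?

For any fixed open set, each office goes to its cheapest open site; total = fixed + service.
{A, B}: Pell→B 4, Largo→B 2, Brent→B 6, Joliet→B 4, Vance→A 9. Service 25; fixed 8; total 33.
{B}: Pell→B 4, Largo→B 2, Brent→B 6, Joliet→B 4, Vance→B 14. Service 30; fixed 6; total 36.
{A}: Pell→A 7, Largo→A 9, Brent→A 7, Joliet→A 5, Vance→A 9. Service 37; fixed 2; total 39.
{A, B, C}: Pell→B 4, Largo→B 2, Brent→B 6, Joliet→B 4, Vance→A 9. Service 25; fixed 15; total 40.
(All 7 nonempty subsets were checked; A and B is lowest.)

Open A and B; minimum total cost 33.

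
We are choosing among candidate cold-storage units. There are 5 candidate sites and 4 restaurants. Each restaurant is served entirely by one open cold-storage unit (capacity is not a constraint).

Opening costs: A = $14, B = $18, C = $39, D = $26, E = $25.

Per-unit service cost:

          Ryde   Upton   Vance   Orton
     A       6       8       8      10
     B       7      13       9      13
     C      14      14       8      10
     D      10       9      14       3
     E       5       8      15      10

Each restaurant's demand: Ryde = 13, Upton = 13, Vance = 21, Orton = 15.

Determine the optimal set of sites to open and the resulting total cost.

Open A and D; minimum total cost 435.

For any fixed open set, each restaurant goes to its cheapest open site; total = fixed + service.
{A, D}: Ryde→A 6·13=78, Upton→A 8·13=104, Vance→A 8·21=168, Orton→D 3·15=45. Service 395; fixed 40; total 435.
{A, D, E}: Ryde→E 5·13=65, Upton→A 8·13=104, Vance→A 8·21=168, Orton→D 3·15=45. Service 382; fixed 65; total 447.
{A, B, D}: Ryde→A 6·13=78, Upton→A 8·13=104, Vance→A 8·21=168, Orton→D 3·15=45. Service 395; fixed 58; total 453.
{A, B, C, D, E}: service 382 + fixed 122 = 504
No other subset beats 435.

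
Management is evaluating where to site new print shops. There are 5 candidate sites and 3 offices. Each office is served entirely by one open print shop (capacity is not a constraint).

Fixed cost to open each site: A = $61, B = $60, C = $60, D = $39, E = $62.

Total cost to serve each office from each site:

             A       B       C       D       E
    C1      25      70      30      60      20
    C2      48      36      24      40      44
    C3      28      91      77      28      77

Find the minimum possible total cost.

Minimum total cost: 162

For any fixed open set, each office goes to its cheapest open site; total = fixed + service.
{A}: C1→A 25, C2→A 48, C3→A 28. Service 101; fixed 61; total 162.
{D}: service 128 + fixed 39 = 167
{C, D}: service 82 + fixed 99 = 181
{A, B, C, D, E}: service 72 + fixed 282 = 354
No other subset beats 162.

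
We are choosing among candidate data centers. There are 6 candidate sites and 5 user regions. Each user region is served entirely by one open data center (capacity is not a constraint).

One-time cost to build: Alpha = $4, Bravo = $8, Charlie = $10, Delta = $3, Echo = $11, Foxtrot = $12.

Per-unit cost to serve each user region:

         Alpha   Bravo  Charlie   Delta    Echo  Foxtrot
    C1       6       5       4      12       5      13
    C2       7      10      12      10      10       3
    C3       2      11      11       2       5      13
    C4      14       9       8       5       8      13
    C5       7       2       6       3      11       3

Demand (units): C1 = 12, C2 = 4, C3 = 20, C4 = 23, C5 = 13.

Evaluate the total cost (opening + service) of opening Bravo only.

Total cost: 561

Each user region is assigned to its cheapest site among the open ones.
{Bravo}: C1→Bravo 5·12=60, C2→Bravo 10·4=40, C3→Bravo 11·20=220, C4→Bravo 9·23=207, C5→Bravo 2·13=26. Service 553; fixed 8; total 561.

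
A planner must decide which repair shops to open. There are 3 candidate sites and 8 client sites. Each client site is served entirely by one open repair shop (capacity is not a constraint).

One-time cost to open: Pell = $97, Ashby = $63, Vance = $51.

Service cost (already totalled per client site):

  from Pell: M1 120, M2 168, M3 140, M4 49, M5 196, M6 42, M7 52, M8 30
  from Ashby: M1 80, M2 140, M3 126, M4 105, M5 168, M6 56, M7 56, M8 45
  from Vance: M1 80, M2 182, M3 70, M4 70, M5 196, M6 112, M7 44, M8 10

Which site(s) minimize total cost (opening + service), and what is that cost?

For any fixed open set, each client site goes to its cheapest open site; total = fixed + service.
{Ashby, Vance}: M1→Ashby 80, M2→Ashby 140, M3→Vance 70, M4→Vance 70, M5→Ashby 168, M6→Ashby 56, M7→Vance 44, M8→Vance 10. Service 638; fixed 114; total 752.
{Pell, Vance}: service 659 + fixed 148 = 807
{Pell, Ashby, Vance}: M1→Ashby 80, M2→Ashby 140, M3→Vance 70, M4→Pell 49, M5→Ashby 168, M6→Pell 42, M7→Vance 44, M8→Vance 10. Service 603; fixed 211; total 814.
{Vance}: M1→Vance 80, M2→Vance 182, M3→Vance 70, M4→Vance 70, M5→Vance 196, M6→Vance 112, M7→Vance 44, M8→Vance 10. Service 764; fixed 51; total 815.
No other subset beats 752.

Open Ashby and Vance; minimum total cost 752.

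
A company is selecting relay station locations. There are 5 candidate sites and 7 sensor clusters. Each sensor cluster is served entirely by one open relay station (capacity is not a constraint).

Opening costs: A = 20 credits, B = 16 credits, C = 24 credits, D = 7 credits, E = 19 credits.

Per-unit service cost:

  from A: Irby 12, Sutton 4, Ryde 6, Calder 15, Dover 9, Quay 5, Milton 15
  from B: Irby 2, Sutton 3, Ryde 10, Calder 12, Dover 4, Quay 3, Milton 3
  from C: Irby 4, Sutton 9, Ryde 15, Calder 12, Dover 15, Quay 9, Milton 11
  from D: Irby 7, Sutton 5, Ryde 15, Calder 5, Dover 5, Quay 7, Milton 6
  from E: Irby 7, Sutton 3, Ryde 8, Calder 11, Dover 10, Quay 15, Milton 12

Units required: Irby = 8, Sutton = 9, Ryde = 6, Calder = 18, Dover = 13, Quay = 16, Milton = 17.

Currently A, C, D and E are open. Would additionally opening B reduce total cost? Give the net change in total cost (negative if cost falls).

Current service cost with {A, C, D, E}: 432.
Adding B: each sensor cluster re-picks its cheapest; new service cost 320, saving 112.
Extra fixed cost: 16. Net change = 16 − 112 = -96.
(Totals: 502 → 406.)

Yes — net change −96 (cost falls by 96).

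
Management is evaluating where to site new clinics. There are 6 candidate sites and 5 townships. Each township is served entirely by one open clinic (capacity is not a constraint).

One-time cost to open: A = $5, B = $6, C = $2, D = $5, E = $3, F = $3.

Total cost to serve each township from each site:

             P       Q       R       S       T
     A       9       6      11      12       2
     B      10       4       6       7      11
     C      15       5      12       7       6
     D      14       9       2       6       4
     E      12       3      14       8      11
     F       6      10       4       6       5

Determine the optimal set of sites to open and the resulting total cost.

Open E and F; minimum total cost 30.

For any fixed open set, each township goes to its cheapest open site; total = fixed + service.
{E, F}: P→F 6, Q→E 3, R→F 4, S→F 6, T→F 5. Service 24; fixed 6; total 30.
{C, F}: service 26 + fixed 5 = 31
{A, E, F}: service 21 + fixed 11 = 32
{A, B, C, D, E, F}: P→F 6, Q→E 3, R→D 2, S→D 6, T→A 2. Service 19; fixed 24; total 43.
No other subset beats 30.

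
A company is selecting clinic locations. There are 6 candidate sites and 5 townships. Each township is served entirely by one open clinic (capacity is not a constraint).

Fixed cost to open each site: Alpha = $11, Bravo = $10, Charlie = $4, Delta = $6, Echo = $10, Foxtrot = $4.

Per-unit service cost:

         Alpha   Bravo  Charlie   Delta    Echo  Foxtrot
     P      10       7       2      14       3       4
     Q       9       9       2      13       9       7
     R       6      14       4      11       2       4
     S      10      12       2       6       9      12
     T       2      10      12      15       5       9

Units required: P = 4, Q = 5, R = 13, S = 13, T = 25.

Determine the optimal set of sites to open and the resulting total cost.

For any fixed open set, each township goes to its cheapest open site; total = fixed + service.
{Alpha, Charlie, Echo}: P→Charlie 2·4=8, Q→Charlie 2·5=10, R→Echo 2·13=26, S→Charlie 2·13=26, T→Alpha 2·25=50. Service 120; fixed 25; total 145.
{Alpha, Charlie, Echo, Foxtrot}: P→Charlie 2·4=8, Q→Charlie 2·5=10, R→Echo 2·13=26, S→Charlie 2·13=26, T→Alpha 2·25=50. Service 120; fixed 29; total 149.
{Alpha, Charlie, Delta, Echo}: P→Charlie 2·4=8, Q→Charlie 2·5=10, R→Echo 2·13=26, S→Charlie 2·13=26, T→Alpha 2·25=50. Service 120; fixed 31; total 151.
{Alpha, Bravo, Charlie, Delta, Echo, Foxtrot}: P→Charlie 2·4=8, Q→Charlie 2·5=10, R→Echo 2·13=26, S→Charlie 2·13=26, T→Alpha 2·25=50. Service 120; fixed 45; total 165.
No other subset beats 145.

Open Alpha, Charlie and Echo; minimum total cost 145.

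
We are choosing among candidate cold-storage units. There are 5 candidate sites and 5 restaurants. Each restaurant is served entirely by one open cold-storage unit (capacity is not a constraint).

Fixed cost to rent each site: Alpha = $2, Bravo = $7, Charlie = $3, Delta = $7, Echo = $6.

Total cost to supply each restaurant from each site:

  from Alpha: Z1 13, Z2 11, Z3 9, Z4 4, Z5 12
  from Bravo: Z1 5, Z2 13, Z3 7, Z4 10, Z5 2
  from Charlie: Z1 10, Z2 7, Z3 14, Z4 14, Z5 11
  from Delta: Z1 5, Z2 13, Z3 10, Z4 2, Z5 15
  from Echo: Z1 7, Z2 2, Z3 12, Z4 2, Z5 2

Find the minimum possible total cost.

For any fixed open set, each restaurant goes to its cheapest open site; total = fixed + service.
{Alpha, Echo}: Z1→Echo 7, Z2→Echo 2, Z3→Alpha 9, Z4→Echo 2, Z5→Echo 2. Service 22; fixed 8; total 30.
{Bravo, Echo}: Z1→Bravo 5, Z2→Echo 2, Z3→Bravo 7, Z4→Echo 2, Z5→Bravo 2. Service 18; fixed 13; total 31.
{Echo}: service 25 + fixed 6 = 31
{Alpha, Bravo, Charlie, Delta, Echo}: service 18 + fixed 25 = 43
No other subset beats 30.

Minimum total cost: 30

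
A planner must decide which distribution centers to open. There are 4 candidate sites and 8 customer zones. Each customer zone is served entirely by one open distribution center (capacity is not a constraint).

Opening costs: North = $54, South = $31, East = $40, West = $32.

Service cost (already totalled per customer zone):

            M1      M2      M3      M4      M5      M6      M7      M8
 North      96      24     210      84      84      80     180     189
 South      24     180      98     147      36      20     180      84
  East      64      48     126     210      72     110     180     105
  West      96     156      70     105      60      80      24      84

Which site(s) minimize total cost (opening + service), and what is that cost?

For any fixed open set, each customer zone goes to its cheapest open site; total = fixed + service.
{North, South, West}: M1→South 24, M2→North 24, M3→West 70, M4→North 84, M5→South 36, M6→South 20, M7→West 24, M8→South 84. Service 366; fixed 117; total 483.
{South, East, West}: service 411 + fixed 103 = 514
{North, South, East, West}: service 366 + fixed 157 = 523
{South}: service 769 + fixed 31 = 800
No other subset beats 483.

Open North, South and West; minimum total cost 483.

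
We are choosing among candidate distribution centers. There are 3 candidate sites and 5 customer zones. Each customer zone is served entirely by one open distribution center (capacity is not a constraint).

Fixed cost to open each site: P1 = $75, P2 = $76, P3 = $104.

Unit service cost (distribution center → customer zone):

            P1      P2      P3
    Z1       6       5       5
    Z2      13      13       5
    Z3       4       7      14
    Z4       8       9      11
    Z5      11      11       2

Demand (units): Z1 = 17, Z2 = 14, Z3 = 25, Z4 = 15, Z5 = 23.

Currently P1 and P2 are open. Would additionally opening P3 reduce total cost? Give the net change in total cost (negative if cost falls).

Yes — net change −215 (cost falls by 215).

Current service cost with {P1, P2}: 740.
Adding P3: each customer zone re-picks its cheapest; new service cost 421, saving 319.
Extra fixed cost: 104. Net change = 104 − 319 = -215.
(Totals: 891 → 676.)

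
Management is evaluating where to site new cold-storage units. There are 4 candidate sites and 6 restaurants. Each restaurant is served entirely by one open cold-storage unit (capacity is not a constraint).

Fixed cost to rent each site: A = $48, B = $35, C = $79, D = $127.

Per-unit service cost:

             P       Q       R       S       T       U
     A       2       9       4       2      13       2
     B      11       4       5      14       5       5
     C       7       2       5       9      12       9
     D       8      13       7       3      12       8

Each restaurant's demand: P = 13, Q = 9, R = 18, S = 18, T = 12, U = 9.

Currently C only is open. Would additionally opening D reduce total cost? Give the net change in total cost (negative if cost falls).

Current service cost with {C}: 586.
Adding D: each restaurant re-picks its cheapest; new service cost 469, saving 117.
Extra fixed cost: 127. Net change = 127 − 117 = 10.
(Totals: 665 → 675.)

No — net change +10 (cost rises by 10).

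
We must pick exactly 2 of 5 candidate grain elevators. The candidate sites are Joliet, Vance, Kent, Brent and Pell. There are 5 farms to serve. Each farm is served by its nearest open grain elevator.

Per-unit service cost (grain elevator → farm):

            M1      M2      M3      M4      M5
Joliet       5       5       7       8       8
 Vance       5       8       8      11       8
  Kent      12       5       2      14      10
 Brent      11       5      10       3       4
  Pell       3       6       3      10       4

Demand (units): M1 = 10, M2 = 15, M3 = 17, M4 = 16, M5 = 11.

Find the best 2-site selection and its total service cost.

Choose Brent and Pell; total service cost 248.

With exactly 2 open, each farm uses its cheapest among the chosen.
{Brent, Pell}: M1→Pell 3·10=30, M2→Brent 5·15=75, M3→Pell 3·17=51, M4→Brent 3·16=48, M5→Brent 4·11=44. Service cost 248.
{Kent, Brent}: service cost 311
{Joliet, Pell}: service cost 328
Among all 10 size-2 choices, {Brent, Pell} is lowest.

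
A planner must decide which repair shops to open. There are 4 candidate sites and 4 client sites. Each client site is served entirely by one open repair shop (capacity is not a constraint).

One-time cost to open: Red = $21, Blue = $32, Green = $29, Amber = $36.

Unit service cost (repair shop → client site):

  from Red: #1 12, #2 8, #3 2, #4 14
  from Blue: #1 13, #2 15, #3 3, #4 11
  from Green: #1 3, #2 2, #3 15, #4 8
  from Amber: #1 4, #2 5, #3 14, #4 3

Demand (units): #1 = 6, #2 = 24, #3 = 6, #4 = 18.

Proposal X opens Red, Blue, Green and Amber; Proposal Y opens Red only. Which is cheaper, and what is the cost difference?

Proposal X is cheaper by 299.

Proposal X: {Red, Blue, Green, Amber}: #1→Green 3·6=18, #2→Green 2·24=48, #3→Red 2·6=12, #4→Amber 3·18=54. Service 132; fixed 118; total 250.
Proposal Y: {Red}: #1→Red 12·6=72, #2→Red 8·24=192, #3→Red 2·6=12, #4→Red 14·18=252. Service 528; fixed 21; total 549.
Difference: |250 − 549| = 299.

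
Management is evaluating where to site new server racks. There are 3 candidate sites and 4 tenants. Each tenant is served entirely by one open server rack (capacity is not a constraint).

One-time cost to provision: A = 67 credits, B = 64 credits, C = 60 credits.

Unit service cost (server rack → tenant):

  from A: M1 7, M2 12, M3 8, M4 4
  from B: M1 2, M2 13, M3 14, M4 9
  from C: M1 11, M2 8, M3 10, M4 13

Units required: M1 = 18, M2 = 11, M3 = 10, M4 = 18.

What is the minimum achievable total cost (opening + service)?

For any fixed open set, each tenant goes to its cheapest open site; total = fixed + service.
{A, B}: M1→B 2·18=36, M2→A 12·11=132, M3→A 8·10=80, M4→A 4·18=72. Service 320; fixed 131; total 451.
{A, B, C}: service 276 + fixed 191 = 467
{A}: M1→A 7·18=126, M2→A 12·11=132, M3→A 8·10=80, M4→A 4·18=72. Service 410; fixed 67; total 477.
{C}: service 620 + fixed 60 = 680
(All 7 nonempty subsets were checked; A and B is lowest.)

Minimum total cost: 451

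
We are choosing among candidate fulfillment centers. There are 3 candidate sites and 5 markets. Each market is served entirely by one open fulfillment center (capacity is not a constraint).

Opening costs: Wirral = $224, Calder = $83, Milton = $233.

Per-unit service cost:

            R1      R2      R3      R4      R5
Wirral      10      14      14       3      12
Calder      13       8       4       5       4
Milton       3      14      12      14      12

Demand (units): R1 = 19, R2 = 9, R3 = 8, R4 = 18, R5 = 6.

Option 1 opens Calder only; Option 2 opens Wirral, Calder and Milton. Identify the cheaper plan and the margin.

Option 1 is cheaper by 231.

Option 1: {Calder}: R1→Calder 13·19=247, R2→Calder 8·9=72, R3→Calder 4·8=32, R4→Calder 5·18=90, R5→Calder 4·6=24. Service 465; fixed 83; total 548.
Option 2: {Wirral, Calder, Milton}: R1→Milton 3·19=57, R2→Calder 8·9=72, R3→Calder 4·8=32, R4→Wirral 3·18=54, R5→Calder 4·6=24. Service 239; fixed 540; total 779.
Difference: |548 − 779| = 231.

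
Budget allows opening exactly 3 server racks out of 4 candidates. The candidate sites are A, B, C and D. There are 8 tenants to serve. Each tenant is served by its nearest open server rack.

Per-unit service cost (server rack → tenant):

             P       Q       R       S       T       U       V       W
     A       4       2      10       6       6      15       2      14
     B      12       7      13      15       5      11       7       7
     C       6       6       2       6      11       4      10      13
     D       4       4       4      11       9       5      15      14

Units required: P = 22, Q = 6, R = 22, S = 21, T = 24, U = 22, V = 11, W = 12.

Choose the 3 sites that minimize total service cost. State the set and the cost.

With exactly 3 open, each tenant uses its cheapest among the chosen.
{A, B, C}: P→A 4·22=88, Q→A 2·6=12, R→C 2·22=44, S→A 6·21=126, T→B 5·24=120, U→C 4·22=88, V→A 2·11=22, W→B 7·12=84. Service cost 584.
{A, B, D}: service cost 650
{B, C, D}: service cost 651
Among all 4 size-3 choices, {A, B, C} is lowest.

Choose A, B and C; total service cost 584.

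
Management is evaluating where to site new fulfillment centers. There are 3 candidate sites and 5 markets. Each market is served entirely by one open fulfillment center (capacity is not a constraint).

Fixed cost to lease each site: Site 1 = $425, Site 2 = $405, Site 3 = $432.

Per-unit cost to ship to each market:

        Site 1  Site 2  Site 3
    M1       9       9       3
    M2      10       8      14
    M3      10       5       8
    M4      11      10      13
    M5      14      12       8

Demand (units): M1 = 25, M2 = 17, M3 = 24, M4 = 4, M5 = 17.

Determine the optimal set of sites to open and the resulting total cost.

Open Site 3 only; minimum total cost 1125.

For any fixed open set, each market goes to its cheapest open site; total = fixed + service.
{Site 3}: M1→Site 3 3·25=75, M2→Site 3 14·17=238, M3→Site 3 8·24=192, M4→Site 3 13·4=52, M5→Site 3 8·17=136. Service 693; fixed 432; total 1125.
{Site 2}: M1→Site 2 9·25=225, M2→Site 2 8·17=136, M3→Site 2 5·24=120, M4→Site 2 10·4=40, M5→Site 2 12·17=204. Service 725; fixed 405; total 1130.
{Site 1}: service 917 + fixed 425 = 1342
{Site 1, Site 2, Site 3}: M1→Site 3 3·25=75, M2→Site 2 8·17=136, M3→Site 2 5·24=120, M4→Site 2 10·4=40, M5→Site 3 8·17=136. Service 507; fixed 1262; total 1769.
(All 7 nonempty subsets were checked; Site 3 only is lowest.)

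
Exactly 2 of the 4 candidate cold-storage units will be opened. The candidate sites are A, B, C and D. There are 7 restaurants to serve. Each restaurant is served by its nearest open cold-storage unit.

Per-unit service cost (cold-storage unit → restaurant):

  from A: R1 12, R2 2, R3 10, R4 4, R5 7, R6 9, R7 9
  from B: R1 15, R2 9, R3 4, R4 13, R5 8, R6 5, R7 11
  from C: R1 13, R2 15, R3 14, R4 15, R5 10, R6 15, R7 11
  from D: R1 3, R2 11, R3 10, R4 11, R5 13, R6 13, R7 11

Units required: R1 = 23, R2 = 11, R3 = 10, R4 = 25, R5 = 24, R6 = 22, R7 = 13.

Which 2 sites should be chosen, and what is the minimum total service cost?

With exactly 2 open, each restaurant uses its cheapest among the chosen.
{A, D}: R1→D 3·23=69, R2→A 2·11=22, R3→A 10·10=100, R4→A 4·25=100, R5→A 7·24=168, R6→A 9·22=198, R7→A 9·13=117. Service cost 774.
{A, B}: service cost 833
{B, D}: service cost 928
Among all 6 size-2 choices, {A, D} is lowest.

Choose A and D; total service cost 774.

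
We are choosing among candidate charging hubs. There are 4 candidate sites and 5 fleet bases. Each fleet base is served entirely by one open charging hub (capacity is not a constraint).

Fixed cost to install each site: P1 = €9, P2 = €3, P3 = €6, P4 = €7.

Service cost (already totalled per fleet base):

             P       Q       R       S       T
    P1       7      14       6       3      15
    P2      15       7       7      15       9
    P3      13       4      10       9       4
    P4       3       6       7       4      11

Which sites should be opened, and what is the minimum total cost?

For any fixed open set, each fleet base goes to its cheapest open site; total = fixed + service.
{P3, P4}: P→P4 3, Q→P3 4, R→P4 7, S→P4 4, T→P3 4. Service 22; fixed 13; total 35.
{P2, P3, P4}: service 22 + fixed 16 = 38
{P4}: service 31 + fixed 7 = 38
{P1, P2, P3, P4}: P→P4 3, Q→P3 4, R→P1 6, S→P1 3, T→P3 4. Service 20; fixed 25; total 45.
No other subset beats 35.

Open P3 and P4; minimum total cost 35.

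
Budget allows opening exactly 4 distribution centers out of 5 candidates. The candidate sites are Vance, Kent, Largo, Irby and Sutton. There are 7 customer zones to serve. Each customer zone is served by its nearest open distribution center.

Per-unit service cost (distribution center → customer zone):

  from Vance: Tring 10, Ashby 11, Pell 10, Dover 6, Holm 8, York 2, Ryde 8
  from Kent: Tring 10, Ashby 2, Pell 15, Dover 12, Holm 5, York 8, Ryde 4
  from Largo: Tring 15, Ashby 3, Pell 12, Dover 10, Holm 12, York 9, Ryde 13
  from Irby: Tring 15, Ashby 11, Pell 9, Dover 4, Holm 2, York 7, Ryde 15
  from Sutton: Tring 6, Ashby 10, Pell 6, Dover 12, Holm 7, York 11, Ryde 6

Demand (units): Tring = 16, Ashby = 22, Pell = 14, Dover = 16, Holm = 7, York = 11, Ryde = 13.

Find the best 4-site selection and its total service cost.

With exactly 4 open, each customer zone uses its cheapest among the chosen.
{Vance, Kent, Irby, Sutton}: Tring→Sutton 6·16=96, Ashby→Kent 2·22=44, Pell→Sutton 6·14=84, Dover→Irby 4·16=64, Holm→Irby 2·7=14, York→Vance 2·11=22, Ryde→Kent 4·13=52. Service cost 376.
{Vance, Largo, Irby, Sutton}: service cost 424
{Vance, Kent, Largo, Sutton}: service cost 429
Among all 5 size-4 choices, {Vance, Kent, Irby, Sutton} is lowest.

Choose Vance, Kent, Irby and Sutton; total service cost 376.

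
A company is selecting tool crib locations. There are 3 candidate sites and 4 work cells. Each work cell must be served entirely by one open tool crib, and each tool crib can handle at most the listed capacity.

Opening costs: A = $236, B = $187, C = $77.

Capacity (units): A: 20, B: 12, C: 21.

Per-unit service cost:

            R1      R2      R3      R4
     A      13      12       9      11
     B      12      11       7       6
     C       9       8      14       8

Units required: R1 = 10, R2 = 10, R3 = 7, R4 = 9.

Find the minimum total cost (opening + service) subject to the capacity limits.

Minimum total cost: 645

Open {A, C}: R1→C 9·10=90, R2→C 8·10=80, R3→A 9·7=63, R4→A 11·9=99.
Loads: A carries 16/20, C carries 20/21. Service 332; fixed 313; total 645.
Next best feasible plan costs 658.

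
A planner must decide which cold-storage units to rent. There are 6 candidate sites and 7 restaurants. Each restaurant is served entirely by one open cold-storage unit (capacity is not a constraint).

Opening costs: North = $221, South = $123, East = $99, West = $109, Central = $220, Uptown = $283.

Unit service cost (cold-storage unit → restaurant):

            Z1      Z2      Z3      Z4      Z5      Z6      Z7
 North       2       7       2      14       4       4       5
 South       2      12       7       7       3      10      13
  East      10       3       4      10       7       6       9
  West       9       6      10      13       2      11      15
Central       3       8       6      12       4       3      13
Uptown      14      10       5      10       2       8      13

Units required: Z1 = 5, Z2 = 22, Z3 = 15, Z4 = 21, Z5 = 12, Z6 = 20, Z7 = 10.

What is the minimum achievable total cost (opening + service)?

For any fixed open set, each restaurant goes to its cheapest open site; total = fixed + service.
{South, East}: Z1→South 2·5=10, Z2→East 3·22=66, Z3→East 4·15=60, Z4→South 7·21=147, Z5→South 3·12=36, Z6→East 6·20=120, Z7→East 9·10=90. Service 529; fixed 222; total 751.
{East}: Z1→East 10·5=50, Z2→East 3·22=66, Z3→East 4·15=60, Z4→East 10·21=210, Z5→East 7·12=84, Z6→East 6·20=120, Z7→East 9·10=90. Service 680; fixed 99; total 779.
{North, East}: service 494 + fixed 320 = 814
{North, South, East, West, Central, Uptown}: service 387 + fixed 1055 = 1442
No other subset beats 751.

Minimum total cost: 751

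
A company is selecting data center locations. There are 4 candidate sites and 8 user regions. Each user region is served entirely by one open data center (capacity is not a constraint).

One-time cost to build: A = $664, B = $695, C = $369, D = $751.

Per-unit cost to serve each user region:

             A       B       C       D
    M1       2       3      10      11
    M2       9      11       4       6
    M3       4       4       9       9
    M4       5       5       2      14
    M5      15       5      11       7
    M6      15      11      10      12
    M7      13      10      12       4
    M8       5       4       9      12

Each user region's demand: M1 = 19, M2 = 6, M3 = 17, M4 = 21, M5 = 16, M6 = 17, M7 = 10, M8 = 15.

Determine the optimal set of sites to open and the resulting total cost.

For any fixed open set, each user region goes to its cheapest open site; total = fixed + service.
{C}: M1→C 10·19=190, M2→C 4·6=24, M3→C 9·17=153, M4→C 2·21=42, M5→C 11·16=176, M6→C 10·17=170, M7→C 12·10=120, M8→C 9·15=135. Service 1010; fixed 369; total 1379.
{B}: service 723 + fixed 695 = 1418
{A}: M1→A 2·19=38, M2→A 9·6=54, M3→A 4·17=68, M4→A 5·21=105, M5→A 15·16=240, M6→A 15·17=255, M7→A 13·10=130, M8→A 5·15=75. Service 965; fixed 664; total 1629.
{A, B, C, D}: service 522 + fixed 2479 = 3001
No other subset beats 1379.

Open C only; minimum total cost 1379.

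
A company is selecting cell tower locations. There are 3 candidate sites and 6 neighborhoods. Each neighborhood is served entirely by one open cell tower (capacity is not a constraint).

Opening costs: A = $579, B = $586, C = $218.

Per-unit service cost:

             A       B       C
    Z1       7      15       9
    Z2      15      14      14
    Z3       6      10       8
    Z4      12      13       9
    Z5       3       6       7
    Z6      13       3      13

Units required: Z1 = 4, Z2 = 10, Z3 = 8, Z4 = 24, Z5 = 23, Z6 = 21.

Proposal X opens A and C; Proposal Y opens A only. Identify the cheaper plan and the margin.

Proposal X: {A, C}: Z1→A 7·4=28, Z2→C 14·10=140, Z3→A 6·8=48, Z4→C 9·24=216, Z5→A 3·23=69, Z6→A 13·21=273. Service 774; fixed 797; total 1571.
Proposal Y: {A}: Z1→A 7·4=28, Z2→A 15·10=150, Z3→A 6·8=48, Z4→A 12·24=288, Z5→A 3·23=69, Z6→A 13·21=273. Service 856; fixed 579; total 1435.
Difference: |1571 − 1435| = 136.

Proposal Y is cheaper by 136.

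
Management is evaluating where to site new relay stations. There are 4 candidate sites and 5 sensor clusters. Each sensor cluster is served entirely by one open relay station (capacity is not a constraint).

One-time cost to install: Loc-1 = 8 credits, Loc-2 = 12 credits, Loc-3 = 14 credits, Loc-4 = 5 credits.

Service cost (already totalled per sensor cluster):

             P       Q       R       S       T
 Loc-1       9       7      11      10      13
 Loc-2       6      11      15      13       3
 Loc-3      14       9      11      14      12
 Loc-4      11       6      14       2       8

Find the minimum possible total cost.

Minimum total cost: 46

For any fixed open set, each sensor cluster goes to its cheapest open site; total = fixed + service.
{Loc-4}: P→Loc-4 11, Q→Loc-4 6, R→Loc-4 14, S→Loc-4 2, T→Loc-4 8. Service 41; fixed 5; total 46.
{Loc-2, Loc-4}: service 31 + fixed 17 = 48
{Loc-1, Loc-4}: service 36 + fixed 13 = 49
{Loc-1, Loc-2, Loc-3, Loc-4}: P→Loc-2 6, Q→Loc-4 6, R→Loc-1 11, S→Loc-4 2, T→Loc-2 3. Service 28; fixed 39; total 67.
No other subset beats 46.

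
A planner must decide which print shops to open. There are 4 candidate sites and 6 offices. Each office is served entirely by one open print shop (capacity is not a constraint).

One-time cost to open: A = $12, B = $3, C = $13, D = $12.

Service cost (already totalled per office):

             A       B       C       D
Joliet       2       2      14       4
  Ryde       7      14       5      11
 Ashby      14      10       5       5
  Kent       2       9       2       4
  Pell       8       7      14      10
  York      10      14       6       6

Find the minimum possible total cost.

For any fixed open set, each office goes to its cheapest open site; total = fixed + service.
{B, C}: Joliet→B 2, Ryde→C 5, Ashby→C 5, Kent→C 2, Pell→B 7, York→C 6. Service 27; fixed 16; total 43.
{B, D}: service 35 + fixed 15 = 50
{D}: Joliet→D 4, Ryde→D 11, Ashby→D 5, Kent→D 4, Pell→D 10, York→D 6. Service 40; fixed 12; total 52.
{A, B, C, D}: Joliet→A 2, Ryde→C 5, Ashby→C 5, Kent→A 2, Pell→B 7, York→C 6. Service 27; fixed 40; total 67.
No other subset beats 43.

Minimum total cost: 43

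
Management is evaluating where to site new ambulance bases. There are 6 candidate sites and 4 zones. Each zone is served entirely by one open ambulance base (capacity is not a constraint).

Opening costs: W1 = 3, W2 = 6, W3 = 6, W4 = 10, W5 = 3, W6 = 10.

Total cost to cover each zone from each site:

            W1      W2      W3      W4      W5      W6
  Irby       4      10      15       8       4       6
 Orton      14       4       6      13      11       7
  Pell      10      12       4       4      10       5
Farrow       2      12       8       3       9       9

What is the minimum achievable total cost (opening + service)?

For any fixed open set, each zone goes to its cheapest open site; total = fixed + service.
{W1, W3}: Irby→W1 4, Orton→W3 6, Pell→W3 4, Farrow→W1 2. Service 16; fixed 9; total 25.
{W1, W3, W5}: Irby→W1 4, Orton→W3 6, Pell→W3 4, Farrow→W1 2. Service 16; fixed 12; total 28.
{W1, W2}: Irby→W1 4, Orton→W2 4, Pell→W1 10, Farrow→W1 2. Service 20; fixed 9; total 29.
{W1, W2, W3, W4, W5, W6}: Irby→W1 4, Orton→W2 4, Pell→W3 4, Farrow→W1 2. Service 14; fixed 38; total 52.
No other subset beats 25.

Minimum total cost: 25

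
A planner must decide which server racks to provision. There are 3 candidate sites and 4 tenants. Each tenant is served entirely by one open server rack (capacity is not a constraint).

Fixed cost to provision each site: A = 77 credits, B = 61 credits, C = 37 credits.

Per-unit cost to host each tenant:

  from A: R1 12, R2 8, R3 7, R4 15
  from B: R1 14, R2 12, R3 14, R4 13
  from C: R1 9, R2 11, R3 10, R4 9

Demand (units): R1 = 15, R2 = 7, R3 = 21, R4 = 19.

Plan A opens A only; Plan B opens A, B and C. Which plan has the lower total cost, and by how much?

Plan B is cheaper by 61.

Plan A: {A}: R1→A 12·15=180, R2→A 8·7=56, R3→A 7·21=147, R4→A 15·19=285. Service 668; fixed 77; total 745.
Plan B: {A, B, C}: R1→C 9·15=135, R2→A 8·7=56, R3→A 7·21=147, R4→C 9·19=171. Service 509; fixed 175; total 684.
Difference: |745 − 684| = 61.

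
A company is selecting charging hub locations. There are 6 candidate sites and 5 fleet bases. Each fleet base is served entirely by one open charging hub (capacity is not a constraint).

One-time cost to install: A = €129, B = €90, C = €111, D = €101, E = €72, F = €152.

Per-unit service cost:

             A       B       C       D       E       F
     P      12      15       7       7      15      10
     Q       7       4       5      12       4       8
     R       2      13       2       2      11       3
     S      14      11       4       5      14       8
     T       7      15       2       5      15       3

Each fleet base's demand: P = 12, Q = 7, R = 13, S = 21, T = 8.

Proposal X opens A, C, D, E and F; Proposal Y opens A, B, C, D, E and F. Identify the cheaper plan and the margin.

Proposal X is cheaper by 90.

Proposal X: {A, C, D, E, F}: P→C 7·12=84, Q→E 4·7=28, R→A 2·13=26, S→C 4·21=84, T→C 2·8=16. Service 238; fixed 565; total 803.
Proposal Y: {A, B, C, D, E, F}: P→C 7·12=84, Q→B 4·7=28, R→A 2·13=26, S→C 4·21=84, T→C 2·8=16. Service 238; fixed 655; total 893.
Difference: |803 − 893| = 90.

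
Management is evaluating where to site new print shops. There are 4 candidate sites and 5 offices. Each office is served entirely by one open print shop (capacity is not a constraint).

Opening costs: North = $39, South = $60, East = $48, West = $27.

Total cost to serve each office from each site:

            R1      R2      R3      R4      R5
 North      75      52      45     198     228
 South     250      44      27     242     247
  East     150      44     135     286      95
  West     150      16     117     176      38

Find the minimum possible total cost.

Minimum total cost: 416

For any fixed open set, each office goes to its cheapest open site; total = fixed + service.
{North, West}: R1→North 75, R2→West 16, R3→North 45, R4→West 176, R5→West 38. Service 350; fixed 66; total 416.
{North, South, West}: service 332 + fixed 126 = 458
{North, East, West}: service 350 + fixed 114 = 464
{North, South, East, West}: service 332 + fixed 174 = 506
(All 15 nonempty subsets were checked; North and West is lowest.)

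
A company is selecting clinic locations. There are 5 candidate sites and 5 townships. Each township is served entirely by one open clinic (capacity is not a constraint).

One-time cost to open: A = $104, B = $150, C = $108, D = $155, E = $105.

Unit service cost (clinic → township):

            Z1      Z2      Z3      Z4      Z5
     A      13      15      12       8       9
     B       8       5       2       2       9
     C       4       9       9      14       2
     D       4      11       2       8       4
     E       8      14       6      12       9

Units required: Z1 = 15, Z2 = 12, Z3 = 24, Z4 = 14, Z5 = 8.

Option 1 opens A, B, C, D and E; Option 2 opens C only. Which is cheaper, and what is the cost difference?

Option 2 is cheaper by 130.

Option 1: {A, B, C, D, E}: Z1→C 4·15=60, Z2→B 5·12=60, Z3→B 2·24=48, Z4→B 2·14=28, Z5→C 2·8=16. Service 212; fixed 622; total 834.
Option 2: {C}: Z1→C 4·15=60, Z2→C 9·12=108, Z3→C 9·24=216, Z4→C 14·14=196, Z5→C 2·8=16. Service 596; fixed 108; total 704.
Difference: |834 − 704| = 130.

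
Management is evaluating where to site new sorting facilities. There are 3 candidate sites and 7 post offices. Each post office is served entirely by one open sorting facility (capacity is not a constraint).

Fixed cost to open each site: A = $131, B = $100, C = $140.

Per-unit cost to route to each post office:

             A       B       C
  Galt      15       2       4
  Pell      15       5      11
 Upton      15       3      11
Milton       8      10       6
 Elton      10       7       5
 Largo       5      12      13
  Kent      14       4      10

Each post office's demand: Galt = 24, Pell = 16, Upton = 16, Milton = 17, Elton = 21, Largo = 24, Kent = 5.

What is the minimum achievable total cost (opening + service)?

Minimum total cost: 830

For any fixed open set, each post office goes to its cheapest open site; total = fixed + service.
{A, B}: Galt→B 2·24=48, Pell→B 5·16=80, Upton→B 3·16=48, Milton→A 8·17=136, Elton→B 7·21=147, Largo→A 5·24=120, Kent→B 4·5=20. Service 599; fixed 231; total 830.
{A, B, C}: service 523 + fixed 371 = 894
{B}: service 801 + fixed 100 = 901
No other subset beats 830.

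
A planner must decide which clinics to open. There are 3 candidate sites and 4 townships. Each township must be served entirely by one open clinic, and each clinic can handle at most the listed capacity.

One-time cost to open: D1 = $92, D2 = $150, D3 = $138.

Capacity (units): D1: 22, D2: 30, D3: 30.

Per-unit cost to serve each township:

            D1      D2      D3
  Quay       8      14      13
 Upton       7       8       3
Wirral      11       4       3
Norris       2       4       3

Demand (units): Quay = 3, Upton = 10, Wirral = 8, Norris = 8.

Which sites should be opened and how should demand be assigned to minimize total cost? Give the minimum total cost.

Open {D3}: Quay→D3 13·3=39, Upton→D3 3·10=30, Wirral→D3 3·8=24, Norris→D3 3·8=24.
Loads: D3 carries 29/30. Service 117; fixed 138; total 255.
Next best feasible plan costs 324.

Minimum total cost: 255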